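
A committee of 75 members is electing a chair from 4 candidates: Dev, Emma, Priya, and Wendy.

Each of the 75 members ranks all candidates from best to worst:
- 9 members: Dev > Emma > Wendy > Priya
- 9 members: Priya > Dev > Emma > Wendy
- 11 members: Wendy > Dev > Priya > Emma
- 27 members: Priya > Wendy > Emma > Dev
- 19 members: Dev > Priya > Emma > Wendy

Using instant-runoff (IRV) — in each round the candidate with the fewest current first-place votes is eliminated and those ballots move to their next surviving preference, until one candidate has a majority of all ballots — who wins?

Dev

Round 1: Dev 28, Emma 0, Priya 36, Wendy 11. Emma eliminated.
Round 2: Dev 28, Priya 36, Wendy 11. Wendy eliminated.
Round 3: Dev 39, Priya 36. Dev has a majority (≥38).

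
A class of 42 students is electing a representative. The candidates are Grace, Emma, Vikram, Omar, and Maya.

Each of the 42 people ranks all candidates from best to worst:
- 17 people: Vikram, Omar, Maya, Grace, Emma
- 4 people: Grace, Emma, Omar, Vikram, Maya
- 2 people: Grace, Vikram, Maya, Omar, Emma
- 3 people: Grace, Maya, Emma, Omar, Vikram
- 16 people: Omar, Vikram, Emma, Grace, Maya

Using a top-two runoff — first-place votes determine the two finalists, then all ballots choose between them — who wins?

Round 1 first-place votes: Grace 9, Emma 0, Vikram 17, Omar 16, Maya 0. Vikram and Omar advance.
Runoff: Vikram is ranked above Omar on 19 ballots, Omar above Vikram on 23.

Omar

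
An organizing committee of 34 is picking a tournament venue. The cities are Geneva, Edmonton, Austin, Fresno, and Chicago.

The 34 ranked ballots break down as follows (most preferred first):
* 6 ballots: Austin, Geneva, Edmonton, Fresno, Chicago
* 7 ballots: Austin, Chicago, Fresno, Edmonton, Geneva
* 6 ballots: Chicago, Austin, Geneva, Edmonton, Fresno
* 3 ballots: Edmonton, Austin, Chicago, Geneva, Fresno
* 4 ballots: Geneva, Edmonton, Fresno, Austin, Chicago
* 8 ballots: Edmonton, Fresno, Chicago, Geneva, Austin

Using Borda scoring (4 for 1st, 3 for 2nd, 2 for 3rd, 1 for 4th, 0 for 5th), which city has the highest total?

Austin

Geneva: 6×3 + 7×0 + 6×2 + 3×1 + 4×4 + 8×1 = 57
Edmonton: 6×2 + 7×1 + 6×1 + 3×4 + 4×3 + 8×4 = 81
Austin: 6×4 + 7×4 + 6×3 + 3×3 + 4×1 + 8×0 = 83
Fresno: 6×1 + 7×2 + 6×0 + 3×0 + 4×2 + 8×3 = 52
Chicago: 6×0 + 7×3 + 6×4 + 3×2 + 4×0 + 8×2 = 67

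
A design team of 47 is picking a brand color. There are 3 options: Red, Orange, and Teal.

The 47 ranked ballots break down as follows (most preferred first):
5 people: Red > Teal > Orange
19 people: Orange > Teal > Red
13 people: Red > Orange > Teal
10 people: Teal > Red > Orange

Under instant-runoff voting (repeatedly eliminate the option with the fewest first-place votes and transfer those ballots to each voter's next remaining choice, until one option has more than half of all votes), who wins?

Round 1: Red 18, Orange 19, Teal 10. Teal eliminated.
Round 2: Red 28, Orange 19. Red has a majority (≥24).

Red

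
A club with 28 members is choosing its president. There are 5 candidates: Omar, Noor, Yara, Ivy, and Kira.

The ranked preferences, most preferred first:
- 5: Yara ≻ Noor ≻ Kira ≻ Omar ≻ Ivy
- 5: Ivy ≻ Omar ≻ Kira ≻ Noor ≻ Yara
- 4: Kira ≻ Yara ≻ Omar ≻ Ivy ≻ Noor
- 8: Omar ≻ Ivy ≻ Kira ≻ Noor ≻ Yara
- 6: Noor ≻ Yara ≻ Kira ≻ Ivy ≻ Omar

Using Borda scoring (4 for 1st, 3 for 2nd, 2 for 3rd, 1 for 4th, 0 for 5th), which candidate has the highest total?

Kira

Omar: 5×1 + 5×3 + 4×2 + 8×4 + 6×0 = 60
Noor: 5×3 + 5×1 + 4×0 + 8×1 + 6×4 = 52
Yara: 5×4 + 5×0 + 4×3 + 8×0 + 6×3 = 50
Ivy: 5×0 + 5×4 + 4×1 + 8×3 + 6×1 = 54
Kira: 5×2 + 5×2 + 4×4 + 8×2 + 6×2 = 64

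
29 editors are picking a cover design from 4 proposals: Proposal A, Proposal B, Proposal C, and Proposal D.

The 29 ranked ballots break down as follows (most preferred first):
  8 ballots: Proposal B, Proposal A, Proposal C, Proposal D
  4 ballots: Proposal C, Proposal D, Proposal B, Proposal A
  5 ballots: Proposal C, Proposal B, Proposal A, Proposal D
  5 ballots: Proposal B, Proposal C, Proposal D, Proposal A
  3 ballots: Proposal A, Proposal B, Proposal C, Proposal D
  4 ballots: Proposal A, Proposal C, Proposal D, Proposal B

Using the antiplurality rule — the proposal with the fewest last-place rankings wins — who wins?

Last-place votes: Proposal A 9, Proposal B 4, Proposal C 0, Proposal D 16.

Proposal C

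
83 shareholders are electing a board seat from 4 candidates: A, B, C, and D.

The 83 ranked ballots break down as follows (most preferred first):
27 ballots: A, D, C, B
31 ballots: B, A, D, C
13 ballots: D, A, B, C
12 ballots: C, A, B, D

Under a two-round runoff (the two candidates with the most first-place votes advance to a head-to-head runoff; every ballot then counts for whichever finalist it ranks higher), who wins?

A

Round 1 first-place votes: A 27, B 31, C 12, D 13. B and A advance.
Runoff: B is ranked above A on 31 ballots, A above B on 52.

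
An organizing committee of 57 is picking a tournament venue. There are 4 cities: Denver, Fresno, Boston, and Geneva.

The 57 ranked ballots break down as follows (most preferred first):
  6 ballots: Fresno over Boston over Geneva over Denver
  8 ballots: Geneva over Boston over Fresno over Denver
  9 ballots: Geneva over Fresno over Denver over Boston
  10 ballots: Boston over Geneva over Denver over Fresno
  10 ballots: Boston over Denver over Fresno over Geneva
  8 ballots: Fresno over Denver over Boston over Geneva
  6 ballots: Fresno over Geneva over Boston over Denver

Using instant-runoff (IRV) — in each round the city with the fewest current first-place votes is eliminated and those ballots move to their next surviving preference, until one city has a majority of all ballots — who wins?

Round 1: Denver 0, Fresno 20, Boston 20, Geneva 17. Denver eliminated.
Round 2: Fresno 20, Boston 20, Geneva 17. Geneva eliminated.
Round 3: Fresno 29, Boston 28. Fresno has a majority (≥29).

Fresno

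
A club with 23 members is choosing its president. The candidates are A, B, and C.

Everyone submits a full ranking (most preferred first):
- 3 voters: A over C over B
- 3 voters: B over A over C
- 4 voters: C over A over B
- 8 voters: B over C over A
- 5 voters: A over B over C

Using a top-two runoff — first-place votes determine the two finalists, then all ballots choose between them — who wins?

A

Round 1 first-place votes: A 8, B 11, C 4. B and A advance.
Runoff: B is ranked above A on 11 ballots, A above B on 12.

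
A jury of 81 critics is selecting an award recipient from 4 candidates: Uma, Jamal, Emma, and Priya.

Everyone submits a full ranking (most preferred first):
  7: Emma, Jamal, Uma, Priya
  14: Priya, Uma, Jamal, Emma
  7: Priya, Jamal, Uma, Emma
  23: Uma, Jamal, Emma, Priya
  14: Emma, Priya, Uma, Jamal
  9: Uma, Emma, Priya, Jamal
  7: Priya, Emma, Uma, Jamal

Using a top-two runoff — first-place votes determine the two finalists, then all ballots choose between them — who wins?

Round 1 first-place votes: Uma 32, Jamal 0, Emma 21, Priya 28. Uma and Priya advance.
Runoff: Uma is ranked above Priya on 39 ballots, Priya above Uma on 42.

Priya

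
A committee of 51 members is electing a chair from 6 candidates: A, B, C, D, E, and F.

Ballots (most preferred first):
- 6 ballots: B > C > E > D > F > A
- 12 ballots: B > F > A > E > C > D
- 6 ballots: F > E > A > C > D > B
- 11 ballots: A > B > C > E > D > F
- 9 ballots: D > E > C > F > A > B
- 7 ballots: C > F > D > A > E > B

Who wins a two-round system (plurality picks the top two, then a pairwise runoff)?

Round 1 first-place votes: A 11, B 18, C 7, D 9, E 0, F 6. B and A advance.
Runoff: B is ranked above A on 18 ballots, A above B on 33.

A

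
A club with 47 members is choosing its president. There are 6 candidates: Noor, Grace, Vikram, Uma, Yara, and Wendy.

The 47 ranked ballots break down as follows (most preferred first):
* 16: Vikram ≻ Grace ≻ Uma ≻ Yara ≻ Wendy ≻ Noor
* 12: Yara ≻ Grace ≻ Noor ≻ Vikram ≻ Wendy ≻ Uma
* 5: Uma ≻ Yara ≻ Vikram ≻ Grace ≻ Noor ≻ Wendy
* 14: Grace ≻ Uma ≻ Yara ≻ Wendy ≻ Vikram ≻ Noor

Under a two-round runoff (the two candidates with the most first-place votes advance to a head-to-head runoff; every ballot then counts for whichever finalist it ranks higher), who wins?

Grace

Round 1 first-place votes: Noor 0, Grace 14, Vikram 16, Uma 5, Yara 12, Wendy 0. Vikram and Grace advance.
Runoff: Vikram is ranked above Grace on 21 ballots, Grace above Vikram on 26.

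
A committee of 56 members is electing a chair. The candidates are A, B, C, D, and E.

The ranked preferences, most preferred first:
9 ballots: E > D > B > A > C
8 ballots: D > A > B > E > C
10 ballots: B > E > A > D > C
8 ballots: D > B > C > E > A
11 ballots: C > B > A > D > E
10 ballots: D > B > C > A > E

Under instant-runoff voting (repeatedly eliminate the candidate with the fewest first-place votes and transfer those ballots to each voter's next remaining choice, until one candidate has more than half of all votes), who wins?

Round 1: A 0, B 10, C 11, D 26, E 9. A eliminated.
Round 2: B 10, C 11, D 26, E 9. E eliminated.
Round 3: B 10, C 11, D 35. D has a majority (≥29).

D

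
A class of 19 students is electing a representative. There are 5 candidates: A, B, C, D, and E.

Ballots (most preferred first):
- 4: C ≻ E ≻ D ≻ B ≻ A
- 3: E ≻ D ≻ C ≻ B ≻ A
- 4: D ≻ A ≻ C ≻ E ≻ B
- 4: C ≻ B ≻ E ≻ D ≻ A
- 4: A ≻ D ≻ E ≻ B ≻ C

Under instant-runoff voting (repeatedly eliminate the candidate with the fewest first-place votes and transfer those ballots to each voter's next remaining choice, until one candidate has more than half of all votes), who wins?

D

Round 1: A 4, B 0, C 8, D 4, E 3. B eliminated.
Round 2: A 4, C 8, D 4, E 3. E eliminated.
Round 3: A 4, C 8, D 7. A eliminated.
Round 4: C 8, D 11. D has a majority (≥10).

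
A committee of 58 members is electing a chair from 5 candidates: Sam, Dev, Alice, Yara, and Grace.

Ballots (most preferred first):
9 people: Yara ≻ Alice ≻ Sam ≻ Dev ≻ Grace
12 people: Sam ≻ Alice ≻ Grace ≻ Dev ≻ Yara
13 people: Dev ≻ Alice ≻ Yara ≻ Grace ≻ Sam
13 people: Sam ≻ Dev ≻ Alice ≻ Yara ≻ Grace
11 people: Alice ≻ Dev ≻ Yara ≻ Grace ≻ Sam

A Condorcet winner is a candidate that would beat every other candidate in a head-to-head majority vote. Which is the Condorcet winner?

Alice

Alice vs Sam: 33–25
Alice vs Dev: 32–26
Alice vs Yara: 49–9
Alice vs Grace: 58–0
Alice beats every other candidate.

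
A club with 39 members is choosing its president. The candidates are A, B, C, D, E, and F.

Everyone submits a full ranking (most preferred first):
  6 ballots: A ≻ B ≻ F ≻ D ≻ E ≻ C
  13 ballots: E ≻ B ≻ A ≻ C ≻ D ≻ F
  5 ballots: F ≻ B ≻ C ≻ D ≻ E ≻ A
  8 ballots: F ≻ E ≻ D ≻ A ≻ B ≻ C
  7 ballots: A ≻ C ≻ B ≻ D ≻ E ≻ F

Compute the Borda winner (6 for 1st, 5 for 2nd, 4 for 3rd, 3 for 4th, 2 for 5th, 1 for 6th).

B

A: 6×6 + 13×4 + 5×1 + 8×3 + 7×6 = 159
B: 6×5 + 13×5 + 5×5 + 8×2 + 7×4 = 164
C: 6×1 + 13×3 + 5×4 + 8×1 + 7×5 = 108
D: 6×3 + 13×2 + 5×3 + 8×4 + 7×3 = 112
E: 6×2 + 13×6 + 5×2 + 8×5 + 7×2 = 154
F: 6×4 + 13×1 + 5×6 + 8×6 + 7×1 = 122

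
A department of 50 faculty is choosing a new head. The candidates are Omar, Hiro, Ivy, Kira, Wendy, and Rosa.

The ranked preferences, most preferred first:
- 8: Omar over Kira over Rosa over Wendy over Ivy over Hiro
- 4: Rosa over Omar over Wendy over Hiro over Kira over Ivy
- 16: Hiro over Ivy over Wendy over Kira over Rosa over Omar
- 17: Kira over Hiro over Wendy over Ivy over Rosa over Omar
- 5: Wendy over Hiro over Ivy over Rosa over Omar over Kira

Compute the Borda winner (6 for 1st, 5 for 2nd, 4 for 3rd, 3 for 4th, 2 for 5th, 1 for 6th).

Omar: 8×6 + 4×5 + 16×1 + 17×1 + 5×2 = 111
Hiro: 8×1 + 4×3 + 16×6 + 17×5 + 5×5 = 226
Ivy: 8×2 + 4×1 + 16×5 + 17×3 + 5×4 = 171
Kira: 8×5 + 4×2 + 16×3 + 17×6 + 5×1 = 203
Wendy: 8×3 + 4×4 + 16×4 + 17×4 + 5×6 = 202
Rosa: 8×4 + 4×6 + 16×2 + 17×2 + 5×3 = 137

Hiro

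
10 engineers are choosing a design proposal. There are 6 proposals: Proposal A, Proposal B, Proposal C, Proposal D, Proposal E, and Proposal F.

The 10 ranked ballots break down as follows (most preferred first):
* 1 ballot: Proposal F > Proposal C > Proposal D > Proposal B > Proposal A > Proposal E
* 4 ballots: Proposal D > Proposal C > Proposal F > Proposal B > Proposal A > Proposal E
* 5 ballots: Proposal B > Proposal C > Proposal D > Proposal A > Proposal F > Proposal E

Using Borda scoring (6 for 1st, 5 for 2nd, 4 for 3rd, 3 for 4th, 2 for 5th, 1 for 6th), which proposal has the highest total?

Proposal C

Proposal A: 1×2 + 4×2 + 5×3 = 25
Proposal B: 1×3 + 4×3 + 5×6 = 45
Proposal C: 1×5 + 4×5 + 5×5 = 50
Proposal D: 1×4 + 4×6 + 5×4 = 48
Proposal E: 1×1 + 4×1 + 5×1 = 10
Proposal F: 1×6 + 4×4 + 5×2 = 32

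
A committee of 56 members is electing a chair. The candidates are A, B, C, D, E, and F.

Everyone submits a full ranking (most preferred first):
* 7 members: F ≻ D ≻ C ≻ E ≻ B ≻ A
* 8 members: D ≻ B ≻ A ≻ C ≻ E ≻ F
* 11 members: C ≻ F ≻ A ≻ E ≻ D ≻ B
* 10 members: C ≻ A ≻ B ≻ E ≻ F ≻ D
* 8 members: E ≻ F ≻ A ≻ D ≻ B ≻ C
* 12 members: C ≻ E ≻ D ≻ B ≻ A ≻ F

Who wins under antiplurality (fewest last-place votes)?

E

Last-place votes: A 7, B 11, C 8, D 10, E 0, F 20.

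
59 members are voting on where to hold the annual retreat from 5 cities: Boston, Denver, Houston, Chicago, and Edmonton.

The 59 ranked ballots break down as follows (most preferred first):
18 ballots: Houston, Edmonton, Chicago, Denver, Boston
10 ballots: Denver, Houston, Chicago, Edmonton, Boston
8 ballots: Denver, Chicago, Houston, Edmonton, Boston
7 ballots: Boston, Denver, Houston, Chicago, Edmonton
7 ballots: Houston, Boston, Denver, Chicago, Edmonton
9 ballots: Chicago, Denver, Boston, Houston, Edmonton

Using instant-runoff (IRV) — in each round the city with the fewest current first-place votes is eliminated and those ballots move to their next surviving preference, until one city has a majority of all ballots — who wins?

Round 1: Boston 7, Denver 18, Houston 25, Chicago 9, Edmonton 0. Edmonton eliminated.
Round 2: Boston 7, Denver 18, Houston 25, Chicago 9. Boston eliminated.
Round 3: Denver 25, Houston 25, Chicago 9. Chicago eliminated.
Round 4: Denver 34, Houston 25. Denver has a majority (≥30).

Denver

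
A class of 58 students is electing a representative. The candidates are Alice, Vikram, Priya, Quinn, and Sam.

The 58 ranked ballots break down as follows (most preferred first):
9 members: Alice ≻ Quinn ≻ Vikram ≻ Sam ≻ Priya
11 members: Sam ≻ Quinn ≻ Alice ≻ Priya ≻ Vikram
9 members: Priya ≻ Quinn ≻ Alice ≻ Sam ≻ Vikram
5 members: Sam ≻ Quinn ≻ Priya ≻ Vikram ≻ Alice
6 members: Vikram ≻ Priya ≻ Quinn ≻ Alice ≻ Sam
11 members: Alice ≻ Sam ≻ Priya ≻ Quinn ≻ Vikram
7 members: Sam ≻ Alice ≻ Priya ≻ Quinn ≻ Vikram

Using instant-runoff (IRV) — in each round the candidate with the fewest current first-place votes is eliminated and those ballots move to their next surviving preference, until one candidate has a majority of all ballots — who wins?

Alice

Round 1: Alice 20, Vikram 6, Priya 9, Quinn 0, Sam 23. Quinn eliminated.
Round 2: Alice 20, Vikram 6, Priya 9, Sam 23. Vikram eliminated.
Round 3: Alice 20, Priya 15, Sam 23. Priya eliminated.
Round 4: Alice 35, Sam 23. Alice has a majority (≥30).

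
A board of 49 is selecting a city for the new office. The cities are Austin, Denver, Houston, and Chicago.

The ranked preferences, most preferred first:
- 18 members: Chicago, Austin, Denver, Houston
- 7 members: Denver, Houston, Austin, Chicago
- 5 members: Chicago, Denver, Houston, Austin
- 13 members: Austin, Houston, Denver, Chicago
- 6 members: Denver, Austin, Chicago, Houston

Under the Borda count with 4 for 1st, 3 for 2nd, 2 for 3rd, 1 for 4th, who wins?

Austin: 18×3 + 7×2 + 5×1 + 13×4 + 6×3 = 143
Denver: 18×2 + 7×4 + 5×3 + 13×2 + 6×4 = 129
Houston: 18×1 + 7×3 + 5×2 + 13×3 + 6×1 = 94
Chicago: 18×4 + 7×1 + 5×4 + 13×1 + 6×2 = 124

Austin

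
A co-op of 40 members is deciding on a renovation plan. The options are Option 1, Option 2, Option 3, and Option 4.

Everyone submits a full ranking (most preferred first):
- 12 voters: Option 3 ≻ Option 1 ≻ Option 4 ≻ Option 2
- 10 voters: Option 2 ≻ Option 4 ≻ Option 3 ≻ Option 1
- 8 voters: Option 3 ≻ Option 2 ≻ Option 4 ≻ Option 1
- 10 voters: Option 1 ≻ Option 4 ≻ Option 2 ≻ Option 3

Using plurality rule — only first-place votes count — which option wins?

First-place votes: Option 1 10, Option 2 10, Option 3 20, Option 4 0.

Option 3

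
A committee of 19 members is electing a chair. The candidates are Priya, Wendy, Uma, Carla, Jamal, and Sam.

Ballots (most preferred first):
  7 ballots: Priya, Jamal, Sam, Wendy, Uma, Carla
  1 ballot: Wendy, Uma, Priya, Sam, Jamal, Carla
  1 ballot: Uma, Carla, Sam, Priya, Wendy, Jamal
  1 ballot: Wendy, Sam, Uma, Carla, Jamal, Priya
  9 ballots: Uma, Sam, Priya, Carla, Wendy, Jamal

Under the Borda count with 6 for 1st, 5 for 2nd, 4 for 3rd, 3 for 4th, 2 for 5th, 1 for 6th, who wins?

Priya: 7×6 + 1×4 + 1×3 + 1×1 + 9×4 = 86
Wendy: 7×3 + 1×6 + 1×2 + 1×6 + 9×2 = 53
Uma: 7×2 + 1×5 + 1×6 + 1×4 + 9×6 = 83
Carla: 7×1 + 1×1 + 1×5 + 1×3 + 9×3 = 43
Jamal: 7×5 + 1×2 + 1×1 + 1×2 + 9×1 = 49
Sam: 7×4 + 1×3 + 1×4 + 1×5 + 9×5 = 85

Priya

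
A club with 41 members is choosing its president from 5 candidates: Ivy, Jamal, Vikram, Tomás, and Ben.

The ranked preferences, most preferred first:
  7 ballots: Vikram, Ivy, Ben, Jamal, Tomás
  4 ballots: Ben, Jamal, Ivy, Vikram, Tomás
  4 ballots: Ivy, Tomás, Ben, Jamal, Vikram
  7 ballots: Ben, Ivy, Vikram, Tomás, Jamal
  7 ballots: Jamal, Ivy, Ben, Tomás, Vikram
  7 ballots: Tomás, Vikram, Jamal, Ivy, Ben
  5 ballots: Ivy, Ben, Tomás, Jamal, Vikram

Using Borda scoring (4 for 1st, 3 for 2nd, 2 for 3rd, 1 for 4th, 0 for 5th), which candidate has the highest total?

Ivy

Ivy: 7×3 + 4×2 + 4×4 + 7×3 + 7×3 + 7×1 + 5×4 = 114
Jamal: 7×1 + 4×3 + 4×1 + 7×0 + 7×4 + 7×2 + 5×1 = 70
Vikram: 7×4 + 4×1 + 4×0 + 7×2 + 7×0 + 7×3 + 5×0 = 67
Tomás: 7×0 + 4×0 + 4×3 + 7×1 + 7×1 + 7×4 + 5×2 = 64
Ben: 7×2 + 4×4 + 4×2 + 7×4 + 7×2 + 7×0 + 5×3 = 95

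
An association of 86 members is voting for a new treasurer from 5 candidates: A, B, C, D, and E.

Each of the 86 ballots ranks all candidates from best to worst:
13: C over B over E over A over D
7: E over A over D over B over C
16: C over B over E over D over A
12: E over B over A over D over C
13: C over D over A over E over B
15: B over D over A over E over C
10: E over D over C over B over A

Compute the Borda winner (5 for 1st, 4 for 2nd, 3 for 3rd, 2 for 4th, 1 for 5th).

A: 13×2 + 7×4 + 16×1 + 12×3 + 13×3 + 15×3 + 10×1 = 200
B: 13×4 + 7×2 + 16×4 + 12×4 + 13×1 + 15×5 + 10×2 = 286
C: 13×5 + 7×1 + 16×5 + 12×1 + 13×5 + 15×1 + 10×3 = 274
D: 13×1 + 7×3 + 16×2 + 12×2 + 13×4 + 15×4 + 10×4 = 242
E: 13×3 + 7×5 + 16×3 + 12×5 + 13×2 + 15×2 + 10×5 = 288

E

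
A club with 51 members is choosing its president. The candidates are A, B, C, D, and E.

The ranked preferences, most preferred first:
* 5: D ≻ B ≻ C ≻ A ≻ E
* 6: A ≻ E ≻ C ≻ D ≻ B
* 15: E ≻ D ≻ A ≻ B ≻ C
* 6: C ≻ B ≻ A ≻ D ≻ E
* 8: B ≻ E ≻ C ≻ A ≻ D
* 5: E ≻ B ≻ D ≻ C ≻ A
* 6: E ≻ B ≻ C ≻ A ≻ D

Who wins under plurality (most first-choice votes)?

First-place votes: A 6, B 8, C 6, D 5, E 26.

E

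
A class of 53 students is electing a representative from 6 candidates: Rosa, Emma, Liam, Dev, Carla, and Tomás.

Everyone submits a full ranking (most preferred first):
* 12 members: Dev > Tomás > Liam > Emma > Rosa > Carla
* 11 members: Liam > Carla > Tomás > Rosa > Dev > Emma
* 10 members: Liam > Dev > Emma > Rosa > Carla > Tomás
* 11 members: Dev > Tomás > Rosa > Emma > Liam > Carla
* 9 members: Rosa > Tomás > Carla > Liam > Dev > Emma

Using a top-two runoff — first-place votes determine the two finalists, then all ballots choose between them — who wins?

Round 1 first-place votes: Rosa 9, Emma 0, Liam 21, Dev 23, Carla 0, Tomás 0. Dev and Liam advance.
Runoff: Dev is ranked above Liam on 23 ballots, Liam above Dev on 30.

Liam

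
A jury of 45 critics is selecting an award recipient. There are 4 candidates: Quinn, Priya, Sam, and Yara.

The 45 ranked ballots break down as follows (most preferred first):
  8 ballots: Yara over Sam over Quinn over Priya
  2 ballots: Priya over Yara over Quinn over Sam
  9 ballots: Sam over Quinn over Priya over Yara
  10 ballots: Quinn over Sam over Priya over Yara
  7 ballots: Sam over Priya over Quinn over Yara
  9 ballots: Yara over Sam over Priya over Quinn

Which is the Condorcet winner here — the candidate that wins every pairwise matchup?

Sam vs Quinn: 33–12
Sam vs Priya: 43–2
Sam vs Yara: 26–19
Sam beats every other candidate.

Sam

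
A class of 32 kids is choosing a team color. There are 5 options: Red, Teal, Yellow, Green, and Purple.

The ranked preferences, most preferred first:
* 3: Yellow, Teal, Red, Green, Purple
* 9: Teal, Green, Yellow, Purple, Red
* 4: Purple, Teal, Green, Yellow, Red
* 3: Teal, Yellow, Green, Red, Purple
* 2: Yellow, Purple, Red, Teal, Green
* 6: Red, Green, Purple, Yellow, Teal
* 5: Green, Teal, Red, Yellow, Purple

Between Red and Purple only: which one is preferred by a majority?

Red

Red is ranked above Purple on 17 ballots; Purple above Red on 15.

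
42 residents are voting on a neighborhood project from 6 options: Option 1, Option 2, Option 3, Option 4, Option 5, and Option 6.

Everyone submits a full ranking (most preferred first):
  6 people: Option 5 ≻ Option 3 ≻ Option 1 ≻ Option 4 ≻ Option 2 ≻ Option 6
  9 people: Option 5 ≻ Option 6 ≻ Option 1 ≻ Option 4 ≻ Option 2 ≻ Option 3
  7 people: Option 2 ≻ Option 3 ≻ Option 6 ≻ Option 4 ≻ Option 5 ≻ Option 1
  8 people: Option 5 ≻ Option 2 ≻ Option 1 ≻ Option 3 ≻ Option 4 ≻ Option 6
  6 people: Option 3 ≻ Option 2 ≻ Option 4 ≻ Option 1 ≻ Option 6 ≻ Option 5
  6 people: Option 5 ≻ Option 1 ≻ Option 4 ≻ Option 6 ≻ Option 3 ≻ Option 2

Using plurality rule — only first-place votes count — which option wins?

First-place votes: Option 1 0, Option 2 7, Option 3 6, Option 4 0, Option 5 29, Option 6 0.

Option 5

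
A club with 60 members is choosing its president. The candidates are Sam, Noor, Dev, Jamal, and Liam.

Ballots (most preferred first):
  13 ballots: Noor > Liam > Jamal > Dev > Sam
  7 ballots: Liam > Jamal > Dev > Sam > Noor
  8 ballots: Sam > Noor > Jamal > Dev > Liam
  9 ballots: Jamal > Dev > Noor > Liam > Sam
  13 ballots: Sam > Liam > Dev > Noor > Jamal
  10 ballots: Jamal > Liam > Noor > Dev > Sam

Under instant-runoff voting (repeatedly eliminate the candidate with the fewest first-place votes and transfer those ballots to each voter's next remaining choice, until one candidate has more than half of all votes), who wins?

Round 1: Sam 21, Noor 13, Dev 0, Jamal 19, Liam 7. Dev eliminated.
Round 2: Sam 21, Noor 13, Jamal 19, Liam 7. Liam eliminated.
Round 3: Sam 21, Noor 13, Jamal 26. Noor eliminated.
Round 4: Sam 21, Jamal 39. Jamal has a majority (≥31).

Jamal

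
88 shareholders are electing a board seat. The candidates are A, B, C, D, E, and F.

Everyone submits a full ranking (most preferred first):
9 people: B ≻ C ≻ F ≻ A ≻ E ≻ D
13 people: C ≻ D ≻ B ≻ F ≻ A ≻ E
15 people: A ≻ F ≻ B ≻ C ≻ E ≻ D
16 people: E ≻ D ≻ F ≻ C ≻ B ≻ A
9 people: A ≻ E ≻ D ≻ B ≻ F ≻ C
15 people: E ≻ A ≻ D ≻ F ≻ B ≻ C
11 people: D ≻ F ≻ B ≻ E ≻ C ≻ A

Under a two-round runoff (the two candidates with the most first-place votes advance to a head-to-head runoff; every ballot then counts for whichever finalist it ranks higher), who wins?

A

Round 1 first-place votes: A 24, B 9, C 13, D 11, E 31, F 0. E and A advance.
Runoff: E is ranked above A on 42 ballots, A above E on 46.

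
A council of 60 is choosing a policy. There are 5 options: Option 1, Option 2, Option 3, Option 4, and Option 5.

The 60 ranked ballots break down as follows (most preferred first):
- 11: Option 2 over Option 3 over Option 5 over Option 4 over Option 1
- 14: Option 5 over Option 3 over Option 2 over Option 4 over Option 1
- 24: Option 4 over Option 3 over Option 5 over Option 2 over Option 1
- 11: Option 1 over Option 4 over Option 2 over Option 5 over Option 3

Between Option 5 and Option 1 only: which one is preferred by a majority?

Option 5

Option 5 is ranked above Option 1 on 49 ballots; Option 1 above Option 5 on 11.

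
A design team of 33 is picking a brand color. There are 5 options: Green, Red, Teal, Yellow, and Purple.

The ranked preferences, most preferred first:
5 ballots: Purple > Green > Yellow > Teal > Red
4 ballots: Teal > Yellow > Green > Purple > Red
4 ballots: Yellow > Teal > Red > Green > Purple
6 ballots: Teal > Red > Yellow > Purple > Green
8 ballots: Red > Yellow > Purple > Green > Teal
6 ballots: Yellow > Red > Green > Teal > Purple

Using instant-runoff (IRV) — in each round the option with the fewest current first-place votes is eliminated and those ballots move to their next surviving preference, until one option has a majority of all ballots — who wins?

Yellow

Round 1: Green 0, Red 8, Teal 10, Yellow 10, Purple 5. Green eliminated.
Round 2: Red 8, Teal 10, Yellow 10, Purple 5. Purple eliminated.
Round 3: Red 8, Teal 10, Yellow 15. Red eliminated.
Round 4: Teal 10, Yellow 23. Yellow has a majority (≥17).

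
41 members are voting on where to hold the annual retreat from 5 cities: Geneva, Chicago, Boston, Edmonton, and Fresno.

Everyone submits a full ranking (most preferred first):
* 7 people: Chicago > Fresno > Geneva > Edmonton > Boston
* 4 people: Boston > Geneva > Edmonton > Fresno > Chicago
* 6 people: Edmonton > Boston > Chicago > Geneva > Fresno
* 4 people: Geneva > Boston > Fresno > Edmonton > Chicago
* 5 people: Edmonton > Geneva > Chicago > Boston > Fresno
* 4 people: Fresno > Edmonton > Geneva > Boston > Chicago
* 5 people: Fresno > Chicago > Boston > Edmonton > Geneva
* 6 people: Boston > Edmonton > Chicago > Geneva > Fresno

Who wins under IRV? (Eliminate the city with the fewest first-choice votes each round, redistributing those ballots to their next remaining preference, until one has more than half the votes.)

Round 1: Geneva 4, Chicago 7, Boston 10, Edmonton 11, Fresno 9. Geneva eliminated.
Round 2: Chicago 7, Boston 14, Edmonton 11, Fresno 9. Chicago eliminated.
Round 3: Boston 14, Edmonton 11, Fresno 16. Edmonton eliminated.
Round 4: Boston 25, Fresno 16. Boston has a majority (≥21).

Boston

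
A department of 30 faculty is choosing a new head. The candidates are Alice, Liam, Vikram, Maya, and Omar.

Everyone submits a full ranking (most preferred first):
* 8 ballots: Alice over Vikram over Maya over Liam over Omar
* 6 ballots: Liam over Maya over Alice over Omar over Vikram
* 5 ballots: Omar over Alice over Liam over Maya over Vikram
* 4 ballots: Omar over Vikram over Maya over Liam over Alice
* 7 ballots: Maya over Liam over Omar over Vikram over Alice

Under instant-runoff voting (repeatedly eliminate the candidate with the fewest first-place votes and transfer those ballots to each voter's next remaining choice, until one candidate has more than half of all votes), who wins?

Maya

Round 1: Alice 8, Liam 6, Vikram 0, Maya 7, Omar 9. Vikram eliminated.
Round 2: Alice 8, Liam 6, Maya 7, Omar 9. Liam eliminated.
Round 3: Alice 8, Maya 13, Omar 9. Alice eliminated.
Round 4: Maya 21, Omar 9. Maya has a majority (≥16).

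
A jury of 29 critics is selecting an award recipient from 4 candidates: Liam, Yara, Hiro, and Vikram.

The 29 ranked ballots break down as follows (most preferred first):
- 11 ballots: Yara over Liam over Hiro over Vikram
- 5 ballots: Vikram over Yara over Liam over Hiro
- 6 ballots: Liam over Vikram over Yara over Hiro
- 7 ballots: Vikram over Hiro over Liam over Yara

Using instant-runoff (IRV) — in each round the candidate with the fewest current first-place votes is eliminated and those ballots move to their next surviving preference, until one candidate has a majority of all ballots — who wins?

Vikram

Round 1: Liam 6, Yara 11, Hiro 0, Vikram 12. Hiro eliminated.
Round 2: Liam 6, Yara 11, Vikram 12. Liam eliminated.
Round 3: Yara 11, Vikram 18. Vikram has a majority (≥15).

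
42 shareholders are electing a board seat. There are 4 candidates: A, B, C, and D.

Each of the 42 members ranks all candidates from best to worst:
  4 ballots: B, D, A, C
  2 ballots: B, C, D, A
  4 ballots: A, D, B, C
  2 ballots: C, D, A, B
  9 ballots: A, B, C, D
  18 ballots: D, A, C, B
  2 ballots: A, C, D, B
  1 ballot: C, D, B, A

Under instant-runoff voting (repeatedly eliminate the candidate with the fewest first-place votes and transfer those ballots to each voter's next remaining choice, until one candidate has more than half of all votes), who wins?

Round 1: A 15, B 6, C 3, D 18. C eliminated.
Round 2: A 15, B 6, D 21. B eliminated.
Round 3: A 15, D 27. D has a majority (≥22).

D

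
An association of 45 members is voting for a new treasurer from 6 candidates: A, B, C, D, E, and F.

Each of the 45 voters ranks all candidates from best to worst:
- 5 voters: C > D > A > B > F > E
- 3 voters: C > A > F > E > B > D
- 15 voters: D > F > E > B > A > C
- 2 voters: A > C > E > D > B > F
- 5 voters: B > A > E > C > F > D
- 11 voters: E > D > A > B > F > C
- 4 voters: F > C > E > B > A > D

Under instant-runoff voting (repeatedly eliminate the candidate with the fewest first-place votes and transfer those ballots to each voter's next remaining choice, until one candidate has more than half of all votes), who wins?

E

Round 1: A 2, B 5, C 8, D 15, E 11, F 4. A eliminated.
Round 2: B 5, C 10, D 15, E 11, F 4. F eliminated.
Round 3: B 5, C 14, D 15, E 11. B eliminated.
Round 4: C 14, D 15, E 16. C eliminated.
Round 5: D 20, E 25. E has a majority (≥23).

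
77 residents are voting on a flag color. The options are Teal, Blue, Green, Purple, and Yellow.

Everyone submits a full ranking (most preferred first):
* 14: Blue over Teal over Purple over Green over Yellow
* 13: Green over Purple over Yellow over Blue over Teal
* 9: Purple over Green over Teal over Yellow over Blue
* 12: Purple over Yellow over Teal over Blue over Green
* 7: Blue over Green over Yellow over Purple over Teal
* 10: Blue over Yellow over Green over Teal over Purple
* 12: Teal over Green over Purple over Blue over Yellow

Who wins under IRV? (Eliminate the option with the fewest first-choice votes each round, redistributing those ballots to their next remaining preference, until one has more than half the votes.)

Blue

Round 1: Teal 12, Blue 31, Green 13, Purple 21, Yellow 0. Yellow eliminated.
Round 2: Teal 12, Blue 31, Green 13, Purple 21. Teal eliminated.
Round 3: Blue 31, Green 25, Purple 21. Purple eliminated.
Round 4: Blue 43, Green 34. Blue has a majority (≥39).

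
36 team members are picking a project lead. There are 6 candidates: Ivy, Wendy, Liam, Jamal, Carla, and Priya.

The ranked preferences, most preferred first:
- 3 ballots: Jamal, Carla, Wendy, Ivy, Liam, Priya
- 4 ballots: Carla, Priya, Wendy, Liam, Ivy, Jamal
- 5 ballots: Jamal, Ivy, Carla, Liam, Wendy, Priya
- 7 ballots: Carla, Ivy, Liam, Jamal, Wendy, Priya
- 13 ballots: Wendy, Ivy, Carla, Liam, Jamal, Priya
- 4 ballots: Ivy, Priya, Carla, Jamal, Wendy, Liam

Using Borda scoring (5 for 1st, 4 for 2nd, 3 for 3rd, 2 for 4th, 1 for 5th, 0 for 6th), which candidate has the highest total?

Ivy: 3×2 + 4×1 + 5×4 + 7×4 + 13×4 + 4×5 = 130
Wendy: 3×3 + 4×3 + 5×1 + 7×1 + 13×5 + 4×1 = 102
Liam: 3×1 + 4×2 + 5×2 + 7×3 + 13×2 + 4×0 = 68
Jamal: 3×5 + 4×0 + 5×5 + 7×2 + 13×1 + 4×2 = 75
Carla: 3×4 + 4×5 + 5×3 + 7×5 + 13×3 + 4×3 = 133
Priya: 3×0 + 4×4 + 5×0 + 7×0 + 13×0 + 4×4 = 32

Carla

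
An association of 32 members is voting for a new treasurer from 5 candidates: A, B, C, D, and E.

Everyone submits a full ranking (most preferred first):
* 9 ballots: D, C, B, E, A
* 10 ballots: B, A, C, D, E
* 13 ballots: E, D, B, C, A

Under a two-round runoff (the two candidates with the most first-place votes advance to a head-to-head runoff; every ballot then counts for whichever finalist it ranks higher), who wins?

Round 1 first-place votes: A 0, B 10, C 0, D 9, E 13. E and B advance.
Runoff: E is ranked above B on 13 ballots, B above E on 19.

B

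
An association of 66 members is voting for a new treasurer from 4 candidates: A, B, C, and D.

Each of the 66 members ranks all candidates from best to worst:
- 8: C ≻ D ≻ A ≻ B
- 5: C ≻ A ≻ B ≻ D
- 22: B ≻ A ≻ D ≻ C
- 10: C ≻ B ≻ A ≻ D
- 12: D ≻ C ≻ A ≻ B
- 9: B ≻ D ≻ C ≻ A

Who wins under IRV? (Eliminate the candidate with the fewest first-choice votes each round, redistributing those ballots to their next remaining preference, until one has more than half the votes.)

Round 1: A 0, B 31, C 23, D 12. A eliminated.
Round 2: B 31, C 23, D 12. D eliminated.
Round 3: B 31, C 35. C has a majority (≥34).

C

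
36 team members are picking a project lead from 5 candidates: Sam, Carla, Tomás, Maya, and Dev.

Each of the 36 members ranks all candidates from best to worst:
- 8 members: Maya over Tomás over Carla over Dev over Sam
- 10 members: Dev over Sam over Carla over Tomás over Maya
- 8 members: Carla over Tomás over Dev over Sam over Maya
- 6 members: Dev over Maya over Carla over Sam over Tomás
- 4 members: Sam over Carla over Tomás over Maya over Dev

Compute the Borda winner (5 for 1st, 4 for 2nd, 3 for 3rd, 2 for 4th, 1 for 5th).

Carla

Sam: 8×1 + 10×4 + 8×2 + 6×2 + 4×5 = 96
Carla: 8×3 + 10×3 + 8×5 + 6×3 + 4×4 = 128
Tomás: 8×4 + 10×2 + 8×4 + 6×1 + 4×3 = 102
Maya: 8×5 + 10×1 + 8×1 + 6×4 + 4×2 = 90
Dev: 8×2 + 10×5 + 8×3 + 6×5 + 4×1 = 124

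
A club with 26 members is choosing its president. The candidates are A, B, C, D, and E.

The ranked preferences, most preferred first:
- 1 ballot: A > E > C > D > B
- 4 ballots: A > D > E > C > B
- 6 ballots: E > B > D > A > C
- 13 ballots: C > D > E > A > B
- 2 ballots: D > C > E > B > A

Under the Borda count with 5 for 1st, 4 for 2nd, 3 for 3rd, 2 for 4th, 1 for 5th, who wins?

D

A: 1×5 + 4×5 + 6×2 + 13×2 + 2×1 = 65
B: 1×1 + 4×1 + 6×4 + 13×1 + 2×2 = 46
C: 1×3 + 4×2 + 6×1 + 13×5 + 2×4 = 90
D: 1×2 + 4×4 + 6×3 + 13×4 + 2×5 = 98
E: 1×4 + 4×3 + 6×5 + 13×3 + 2×3 = 91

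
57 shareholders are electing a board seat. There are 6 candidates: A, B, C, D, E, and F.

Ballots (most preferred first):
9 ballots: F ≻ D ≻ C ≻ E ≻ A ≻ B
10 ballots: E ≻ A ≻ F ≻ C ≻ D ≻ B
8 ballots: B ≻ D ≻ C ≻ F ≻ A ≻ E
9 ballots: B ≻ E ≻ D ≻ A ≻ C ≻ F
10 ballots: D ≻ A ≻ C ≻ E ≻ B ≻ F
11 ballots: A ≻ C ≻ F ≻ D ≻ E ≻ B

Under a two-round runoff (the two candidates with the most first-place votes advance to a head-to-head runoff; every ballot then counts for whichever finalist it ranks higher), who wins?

A

Round 1 first-place votes: A 11, B 17, C 0, D 10, E 10, F 9. B and A advance.
Runoff: B is ranked above A on 17 ballots, A above B on 40.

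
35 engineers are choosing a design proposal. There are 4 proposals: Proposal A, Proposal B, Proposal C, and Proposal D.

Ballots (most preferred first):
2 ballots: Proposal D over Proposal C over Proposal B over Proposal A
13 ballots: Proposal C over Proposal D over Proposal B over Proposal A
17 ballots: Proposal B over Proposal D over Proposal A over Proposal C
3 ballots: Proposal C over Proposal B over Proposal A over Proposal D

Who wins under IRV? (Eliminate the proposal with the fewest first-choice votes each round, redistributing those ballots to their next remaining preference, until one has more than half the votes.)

Proposal C

Round 1: Proposal A 0, Proposal B 17, Proposal C 16, Proposal D 2. Proposal A eliminated.
Round 2: Proposal B 17, Proposal C 16, Proposal D 2. Proposal D eliminated.
Round 3: Proposal B 17, Proposal C 18. Proposal C has a majority (≥18).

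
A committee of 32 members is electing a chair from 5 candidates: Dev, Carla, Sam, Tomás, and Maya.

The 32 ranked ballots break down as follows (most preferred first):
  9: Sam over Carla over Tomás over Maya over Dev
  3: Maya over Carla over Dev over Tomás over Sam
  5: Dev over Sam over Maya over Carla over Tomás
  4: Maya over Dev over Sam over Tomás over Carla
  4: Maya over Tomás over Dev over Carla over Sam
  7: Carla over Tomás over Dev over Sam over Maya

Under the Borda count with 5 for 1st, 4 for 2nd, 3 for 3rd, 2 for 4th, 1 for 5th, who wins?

Carla

Dev: 9×1 + 3×3 + 5×5 + 4×4 + 4×3 + 7×3 = 92
Carla: 9×4 + 3×4 + 5×2 + 4×1 + 4×2 + 7×5 = 105
Sam: 9×5 + 3×1 + 5×4 + 4×3 + 4×1 + 7×2 = 98
Tomás: 9×3 + 3×2 + 5×1 + 4×2 + 4×4 + 7×4 = 90
Maya: 9×2 + 3×5 + 5×3 + 4×5 + 4×5 + 7×1 = 95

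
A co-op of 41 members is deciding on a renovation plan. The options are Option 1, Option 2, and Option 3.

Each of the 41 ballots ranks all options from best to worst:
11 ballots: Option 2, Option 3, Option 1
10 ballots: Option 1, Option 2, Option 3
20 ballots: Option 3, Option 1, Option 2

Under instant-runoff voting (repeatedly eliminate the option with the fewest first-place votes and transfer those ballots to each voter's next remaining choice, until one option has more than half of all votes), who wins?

Option 2

Round 1: Option 1 10, Option 2 11, Option 3 20. Option 1 eliminated.
Round 2: Option 2 21, Option 3 20. Option 2 has a majority (≥21).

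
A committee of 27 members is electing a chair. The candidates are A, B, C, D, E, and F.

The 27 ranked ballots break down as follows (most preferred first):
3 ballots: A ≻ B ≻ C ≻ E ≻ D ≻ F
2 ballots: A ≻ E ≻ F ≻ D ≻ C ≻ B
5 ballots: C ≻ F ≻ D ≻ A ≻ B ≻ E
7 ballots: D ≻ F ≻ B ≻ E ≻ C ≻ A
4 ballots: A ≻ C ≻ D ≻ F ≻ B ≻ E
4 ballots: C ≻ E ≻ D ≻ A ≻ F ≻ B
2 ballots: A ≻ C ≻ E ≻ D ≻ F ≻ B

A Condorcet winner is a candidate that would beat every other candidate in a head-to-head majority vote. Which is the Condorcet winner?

C vs A: 16–11
C vs B: 17–10
C vs D: 18–9
C vs E: 18–9
C vs F: 18–9
C beats every other candidate.

C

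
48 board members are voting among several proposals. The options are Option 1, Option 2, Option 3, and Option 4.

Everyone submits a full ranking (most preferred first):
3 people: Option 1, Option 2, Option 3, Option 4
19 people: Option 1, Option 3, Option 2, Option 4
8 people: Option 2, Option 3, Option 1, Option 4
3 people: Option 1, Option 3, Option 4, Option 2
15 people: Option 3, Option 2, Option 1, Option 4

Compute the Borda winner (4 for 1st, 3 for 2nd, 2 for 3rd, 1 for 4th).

Option 3

Option 1: 3×4 + 19×4 + 8×2 + 3×4 + 15×2 = 146
Option 2: 3×3 + 19×2 + 8×4 + 3×1 + 15×3 = 127
Option 3: 3×2 + 19×3 + 8×3 + 3×3 + 15×4 = 156
Option 4: 3×1 + 19×1 + 8×1 + 3×2 + 15×1 = 51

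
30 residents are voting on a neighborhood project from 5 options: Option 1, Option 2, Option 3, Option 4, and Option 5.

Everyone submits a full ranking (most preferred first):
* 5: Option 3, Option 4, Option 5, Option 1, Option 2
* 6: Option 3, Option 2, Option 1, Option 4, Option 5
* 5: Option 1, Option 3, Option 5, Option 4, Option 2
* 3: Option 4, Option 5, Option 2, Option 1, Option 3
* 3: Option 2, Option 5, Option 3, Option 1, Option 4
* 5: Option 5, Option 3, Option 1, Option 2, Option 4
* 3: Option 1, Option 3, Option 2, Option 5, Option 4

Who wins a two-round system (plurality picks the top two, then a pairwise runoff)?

Round 1 first-place votes: Option 1 8, Option 2 3, Option 3 11, Option 4 3, Option 5 5. Option 3 and Option 1 advance.
Runoff: Option 3 is ranked above Option 1 on 19 ballots, Option 1 above Option 3 on 11.

Option 3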